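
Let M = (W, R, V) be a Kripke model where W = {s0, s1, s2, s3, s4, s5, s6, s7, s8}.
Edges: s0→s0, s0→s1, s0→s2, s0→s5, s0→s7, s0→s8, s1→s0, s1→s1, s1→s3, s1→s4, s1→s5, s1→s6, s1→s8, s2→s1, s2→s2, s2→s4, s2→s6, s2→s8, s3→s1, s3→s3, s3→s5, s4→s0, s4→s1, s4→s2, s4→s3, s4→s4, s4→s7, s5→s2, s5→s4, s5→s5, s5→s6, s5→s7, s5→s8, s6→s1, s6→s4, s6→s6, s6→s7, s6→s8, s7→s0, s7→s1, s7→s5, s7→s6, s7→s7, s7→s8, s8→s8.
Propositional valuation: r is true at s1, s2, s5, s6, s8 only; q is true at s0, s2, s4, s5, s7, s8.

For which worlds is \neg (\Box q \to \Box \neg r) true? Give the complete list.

Let φ = \neg (\Box q \to \Box \neg r). Evaluate φ at each world:
  s0 (successors {s0, s1, s2, s5, s7, s8}): φ is false.
  s1 (successors {s0, s1, s3, s4, s5, s6, s8}): φ is false.
  s2 (successors {s1, s2, s4, s6, s8}): φ is false.
  s3 (successors {s1, s3, s5}): φ is false.
  s4 (successors {s0, s1, s2, s3, s4, s7}): φ is false.
  s5 (successors {s2, s4, s5, s6, s7, s8}): φ is false.
  s6 (successors {s1, s4, s6, s7, s8}): φ is false.
  s7 (successors {s0, s1, s5, s6, s7, s8}): φ is false.
  s8 (successors {s8}): φ is true.
For instance, at s0:
  At s0: \Box q \to \Box \neg r is true, so \neg (\Box q \to \Box \neg r) is false.
    At s0: \Box q is false, \Box \neg r is false, so \Box q \to \Box \neg r is true.
      At s0: \Box q requires q at every successor {s0, s1, s2, s5, s7, s8}.
        q fails at s1, so \Box q is false at s0.
      At s0: \Box \neg r requires \neg r at every successor {s0, s1, s2, s5, s7, s8}.
        \neg r fails at s1, so \Box \neg r is false at s0.
Satisfying worlds: {s8}

s8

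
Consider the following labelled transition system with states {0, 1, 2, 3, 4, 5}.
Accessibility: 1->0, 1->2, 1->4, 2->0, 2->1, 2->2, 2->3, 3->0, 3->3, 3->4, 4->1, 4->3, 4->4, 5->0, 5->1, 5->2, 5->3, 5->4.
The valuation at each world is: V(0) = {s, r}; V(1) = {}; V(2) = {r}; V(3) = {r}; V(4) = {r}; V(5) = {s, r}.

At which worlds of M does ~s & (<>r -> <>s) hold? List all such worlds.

1, 2, 3

Let φ = ~s & (<>r -> <>s). Evaluate φ at each world:
  0 (successors ∅): φ is false.
  1 (successors {0, 2, 4}): φ is true.
  2 (successors {0, 1, 2, 3}): φ is true.
  3 (successors {0, 3, 4}): φ is true.
  4 (successors {1, 3, 4}): φ is false.
  5 (successors {0, 1, 2, 3, 4}): φ is false.
For instance, at 1:
  At 1: ~s is true, <>r -> <>s is true, so ~s & (<>r -> <>s) is true.
    At 1: <>r is true, <>s is true, so <>r -> <>s is true.
      At 1: <>r requires r at some successor in {0, 2, 4}.
        r holds at 0, so <>r is true at 1.
      At 1: <>s requires s at some successor in {0, 2, 4}.
        s holds at 0, so <>s is true at 1.
Satisfying worlds: {1, 2, 3}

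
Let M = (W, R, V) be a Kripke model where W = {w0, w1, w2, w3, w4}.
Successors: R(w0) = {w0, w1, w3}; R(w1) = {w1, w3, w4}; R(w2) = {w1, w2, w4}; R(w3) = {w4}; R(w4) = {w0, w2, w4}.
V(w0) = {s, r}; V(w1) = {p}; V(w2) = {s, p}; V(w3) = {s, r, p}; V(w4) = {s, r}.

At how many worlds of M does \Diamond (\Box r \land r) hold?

2

Let φ = \Diamond (\Box r \land r). Evaluate φ at each world:
  w0 (successors {w0, w1, w3}): φ is true.
  w1 (successors {w1, w3, w4}): φ is true.
  w2 (successors {w1, w2, w4}): φ is false.
  w3 (successors {w4}): φ is false.
  w4 (successors {w0, w2, w4}): φ is false.
For instance, at w2:
  At w2: \Diamond (\Box r \land r) requires \Box r \land r at some successor in {w1, w2, w4}.
    At w1: \Box r \land r is false.
    At w2: \Box r \land r is false.
    At w4: \Box r \land r is false.
  So \Diamond (\Box r \land r) is false at w2.
Satisfying worlds: {w0, w1}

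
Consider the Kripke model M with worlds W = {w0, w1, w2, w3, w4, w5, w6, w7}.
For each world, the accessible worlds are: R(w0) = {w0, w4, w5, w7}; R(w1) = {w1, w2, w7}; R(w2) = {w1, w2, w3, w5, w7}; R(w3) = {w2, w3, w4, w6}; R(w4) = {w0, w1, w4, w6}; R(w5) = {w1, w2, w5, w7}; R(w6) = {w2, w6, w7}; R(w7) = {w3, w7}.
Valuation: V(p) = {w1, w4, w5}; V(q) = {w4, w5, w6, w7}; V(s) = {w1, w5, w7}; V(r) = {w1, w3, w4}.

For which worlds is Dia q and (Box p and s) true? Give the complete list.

Let φ = Dia q and (Box p and s). Evaluate φ at each world:
  w0 (successors {w0, w4, w5, w7}): φ is false.
  w1 (successors {w1, w2, w7}): φ is false.
  w2 (successors {w1, w2, w3, w5, w7}): φ is false.
  w3 (successors {w2, w3, w4, w6}): φ is false.
  w4 (successors {w0, w1, w4, w6}): φ is false.
  w5 (successors {w1, w2, w5, w7}): φ is false.
  w6 (successors {w2, w6, w7}): φ is false.
  w7 (successors {w3, w7}): φ is false.
For instance, at w5:
  At w5: Dia q is true, Box p and s is false, so Dia q and (Box p and s) is false.
    At w5: Dia q requires q at some successor in {w1, w2, w5, w7}.
      q holds at w5, so Dia q is true at w5.
    At w5: Box p is false, s is true, so Box p and s is false.
      At w5: Box p requires p at every successor {w1, w2, w5, w7}.
        p fails at w2, so Box p is false at w5.
Satisfying worlds: none.

none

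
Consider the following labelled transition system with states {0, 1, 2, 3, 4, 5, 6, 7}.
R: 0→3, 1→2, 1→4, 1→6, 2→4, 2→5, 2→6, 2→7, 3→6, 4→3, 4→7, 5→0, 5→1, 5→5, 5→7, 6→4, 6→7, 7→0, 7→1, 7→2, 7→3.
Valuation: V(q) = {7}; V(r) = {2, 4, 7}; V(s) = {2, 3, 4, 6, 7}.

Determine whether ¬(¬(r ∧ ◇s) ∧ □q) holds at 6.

At 6: ¬(r ∧ ◇s) ∧ □q is false, so ¬(¬(r ∧ ◇s) ∧ □q) is true.
  At 6: ¬(r ∧ ◇s) is true, □q is false, so ¬(r ∧ ◇s) ∧ □q is false.
    At 6: r ∧ ◇s is false, so ¬(r ∧ ◇s) is true.
      At 6: r is false, ◇s is true, so r ∧ ◇s is false.
    At 6: □q requires q at every successor {4, 7}.
      q fails at 4, so □q is false at 6.

Yes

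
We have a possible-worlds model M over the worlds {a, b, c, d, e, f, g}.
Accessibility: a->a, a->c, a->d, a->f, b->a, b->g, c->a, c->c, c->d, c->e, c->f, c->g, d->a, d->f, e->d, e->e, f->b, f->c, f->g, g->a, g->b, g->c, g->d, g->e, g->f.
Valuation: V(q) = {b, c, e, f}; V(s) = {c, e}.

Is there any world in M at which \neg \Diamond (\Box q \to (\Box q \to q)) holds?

Recall that \Box ψ holds at a world iff ψ holds at every accessible world, and \Diamond ψ holds iff ψ holds at some accessible world.
Let φ = \neg \Diamond (\Box q \to (\Box q \to q)). Evaluate φ at each world:
  a (successors {a, c, d, f}): φ is false.
  b (successors {a, g}): φ is false.
  c (successors {a, c, d, e, f, g}): φ is false.
  d (successors {a, f}): φ is false.
  e (successors {d, e}): φ is false.
  f (successors {b, c, g}): φ is false.
  g (successors {a, b, c, d, e, f}): φ is false.
For instance, at c:
  At c: \Diamond (\Box q \to (\Box q \to q)) is true, so \neg \Diamond (\Box q \to (\Box q \to q)) is false.
    At c: \Diamond (\Box q \to (\Box q \to q)) requires \Box q \to (\Box q \to q) at some successor in {a, c, d, e, f, g}.
      \Box q \to (\Box q \to q) holds at a, so \Diamond (\Box q \to (\Box q \to q)) is true at c.

No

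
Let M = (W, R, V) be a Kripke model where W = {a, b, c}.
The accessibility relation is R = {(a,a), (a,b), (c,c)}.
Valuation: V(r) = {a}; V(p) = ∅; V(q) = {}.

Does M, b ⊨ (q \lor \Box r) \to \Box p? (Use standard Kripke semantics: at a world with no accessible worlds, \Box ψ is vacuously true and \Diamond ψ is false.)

At b: q \lor \Box r is true, \Box p is true, so (q \lor \Box r) \to \Box p is true.
  At b: q is false, \Box r is true, so q \lor \Box r is true.
    At b: no accessible worlds, so \Box r holds vacuously.
  At b: no accessible worlds, so \Box p holds vacuously.

Yes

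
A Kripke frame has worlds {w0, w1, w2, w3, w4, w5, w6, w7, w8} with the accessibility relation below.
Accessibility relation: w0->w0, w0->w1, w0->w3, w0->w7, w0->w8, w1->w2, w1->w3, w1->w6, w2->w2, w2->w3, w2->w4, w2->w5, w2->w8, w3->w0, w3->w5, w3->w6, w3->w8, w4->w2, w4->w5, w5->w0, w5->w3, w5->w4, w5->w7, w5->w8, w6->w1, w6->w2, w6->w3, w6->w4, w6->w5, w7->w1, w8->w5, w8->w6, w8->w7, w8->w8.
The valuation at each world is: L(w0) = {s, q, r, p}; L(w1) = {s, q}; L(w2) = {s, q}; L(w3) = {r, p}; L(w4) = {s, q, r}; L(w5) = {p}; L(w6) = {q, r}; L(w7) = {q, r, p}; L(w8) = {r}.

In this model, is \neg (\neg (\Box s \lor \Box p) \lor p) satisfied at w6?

Recall that \Box ψ holds at a world iff ψ holds at every accessible world, and \Diamond ψ holds iff ψ holds at some accessible world.
At w6: \neg (\Box s \lor \Box p) \lor p is true, so \neg (\neg (\Box s \lor \Box p) \lor p) is false.
  At w6: \neg (\Box s \lor \Box p) is true, p is false, so \neg (\Box s \lor \Box p) \lor p is true.
    At w6: \Box s \lor \Box p is false, so \neg (\Box s \lor \Box p) is true.
      At w6: \Box s is false, \Box p is false, so \Box s \lor \Box p is false.

No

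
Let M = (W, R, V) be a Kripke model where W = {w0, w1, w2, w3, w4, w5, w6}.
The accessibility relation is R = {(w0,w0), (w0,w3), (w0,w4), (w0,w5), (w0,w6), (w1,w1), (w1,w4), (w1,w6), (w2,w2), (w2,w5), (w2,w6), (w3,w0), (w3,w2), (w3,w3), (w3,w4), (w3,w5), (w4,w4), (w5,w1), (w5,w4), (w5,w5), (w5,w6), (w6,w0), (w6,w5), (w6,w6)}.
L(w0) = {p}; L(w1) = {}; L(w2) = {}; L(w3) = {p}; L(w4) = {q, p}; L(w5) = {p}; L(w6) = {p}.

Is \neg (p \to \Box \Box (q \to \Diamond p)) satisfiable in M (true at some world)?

No

Recall that \Box ψ holds at a world iff ψ holds at every accessible world, and \Diamond ψ holds iff ψ holds at some accessible world.
Let φ = \neg (p \to \Box \Box (q \to \Diamond p)). Evaluate φ at each world:
  w0 (successors {w0, w3, w4, w5, w6}): φ is false.
  w1 (successors {w1, w4, w6}): φ is false.
  w2 (successors {w2, w5, w6}): φ is false.
  w3 (successors {w0, w2, w3, w4, w5}): φ is false.
  w4 (successors {w4}): φ is false.
  w5 (successors {w1, w4, w5, w6}): φ is false.
  w6 (successors {w0, w5, w6}): φ is false.
For instance, at w4:
  At w4: p \to \Box \Box (q \to \Diamond p) is true, so \neg (p \to \Box \Box (q \to \Diamond p)) is false.
    At w4: p is true, \Box \Box (q \to \Diamond p) is true, so p \to \Box \Box (q \to \Diamond p) is true.
      At w4: \Box \Box (q \to \Diamond p) requires \Box (q \to \Diamond p) at every successor {w4}.
        At w4: \Box (q \to \Diamond p) is true.
      So \Box \Box (q \to \Diamond p) is true at w4.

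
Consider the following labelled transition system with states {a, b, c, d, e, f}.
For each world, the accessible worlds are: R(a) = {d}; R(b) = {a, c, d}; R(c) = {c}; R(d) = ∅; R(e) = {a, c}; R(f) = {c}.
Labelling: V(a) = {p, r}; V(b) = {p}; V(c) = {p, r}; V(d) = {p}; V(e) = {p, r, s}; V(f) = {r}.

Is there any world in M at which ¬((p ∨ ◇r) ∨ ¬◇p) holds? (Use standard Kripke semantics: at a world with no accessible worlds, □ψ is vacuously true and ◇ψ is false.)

No

Let φ = ¬((p ∨ ◇r) ∨ ¬◇p). Evaluate φ at each world:
  a (successors {d}): φ is false.
  b (successors {a, c, d}): φ is false.
  c (successors {c}): φ is false.
  d (successors ∅): φ is false.
  e (successors {a, c}): φ is false.
  f (successors {c}): φ is false.
For instance, at a:
  At a: (p ∨ ◇r) ∨ ¬◇p is true, so ¬((p ∨ ◇r) ∨ ¬◇p) is false.
    At a: p ∨ ◇r is true, ¬◇p is false, so (p ∨ ◇r) ∨ ¬◇p is true.
      At a: p is true, ◇r is false, so p ∨ ◇r is true.
      At a: ◇p is true, so ¬◇p is false.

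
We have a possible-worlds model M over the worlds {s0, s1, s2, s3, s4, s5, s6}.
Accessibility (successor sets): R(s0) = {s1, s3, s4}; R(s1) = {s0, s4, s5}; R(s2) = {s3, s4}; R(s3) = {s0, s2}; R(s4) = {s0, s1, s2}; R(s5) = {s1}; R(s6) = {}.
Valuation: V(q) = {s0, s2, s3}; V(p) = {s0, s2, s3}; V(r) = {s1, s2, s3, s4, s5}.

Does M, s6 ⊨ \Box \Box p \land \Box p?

Recall that \Box ψ holds at a world iff ψ holds at every accessible world, and \Diamond ψ holds iff ψ holds at some accessible world.
At s6: \Box \Box p is true, \Box p is true, so \Box \Box p \land \Box p is true.
  At s6: no accessible worlds, so \Box \Box p holds vacuously.
  At s6: no accessible worlds, so \Box p holds vacuously.

Yes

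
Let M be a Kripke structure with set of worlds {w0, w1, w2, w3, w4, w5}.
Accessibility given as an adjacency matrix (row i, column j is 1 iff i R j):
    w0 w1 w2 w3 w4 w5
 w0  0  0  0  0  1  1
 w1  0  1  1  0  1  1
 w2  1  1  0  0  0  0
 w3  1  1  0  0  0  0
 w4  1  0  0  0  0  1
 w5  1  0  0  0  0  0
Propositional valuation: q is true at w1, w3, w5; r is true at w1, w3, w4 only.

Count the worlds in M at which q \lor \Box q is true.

3

Recall that \Box ψ holds at a world iff ψ holds at every accessible world, and \Diamond ψ holds iff ψ holds at some accessible world.
Let φ = q \lor \Box q. Evaluate φ at each world:
  w0 (successors {w4, w5}): φ is false.
  w1 (successors {w1, w2, w4, w5}): φ is true.
  w2 (successors {w0, w1}): φ is false.
  w3 (successors {w0, w1}): φ is true.
  w4 (successors {w0, w5}): φ is false.
  w5 (successors {w0}): φ is true.
For instance, at w3:
  At w3: q is true, \Box q is false, so q \lor \Box q is true.
    At w3: \Box q requires q at every successor {w0, w1}.
      q fails at w0, so \Box q is false at w3.
Satisfying worlds: {w1, w3, w5}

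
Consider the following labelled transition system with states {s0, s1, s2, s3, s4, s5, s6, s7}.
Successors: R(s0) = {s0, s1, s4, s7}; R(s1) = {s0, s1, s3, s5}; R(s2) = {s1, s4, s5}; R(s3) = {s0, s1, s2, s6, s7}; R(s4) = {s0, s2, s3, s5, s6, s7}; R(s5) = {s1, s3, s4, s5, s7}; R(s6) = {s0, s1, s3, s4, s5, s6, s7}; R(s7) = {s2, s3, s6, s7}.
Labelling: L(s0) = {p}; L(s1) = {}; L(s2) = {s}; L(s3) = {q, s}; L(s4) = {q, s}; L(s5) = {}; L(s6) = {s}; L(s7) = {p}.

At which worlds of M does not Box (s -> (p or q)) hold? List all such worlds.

s3, s4, s6, s7

Let φ = not Box (s -> (p or q)). Evaluate φ at each world:
  s0 (successors {s0, s1, s4, s7}): φ is false.
  s1 (successors {s0, s1, s3, s5}): φ is false.
  s2 (successors {s1, s4, s5}): φ is false.
  s3 (successors {s0, s1, s2, s6, s7}): φ is true.
  s4 (successors {s0, s2, s3, s5, s6, s7}): φ is true.
  s5 (successors {s1, s3, s4, s5, s7}): φ is false.
  s6 (successors {s0, s1, s3, s4, s5, s6, s7}): φ is true.
  s7 (successors {s2, s3, s6, s7}): φ is true.
For instance, at s3:
  At s3: Box (s -> (p or q)) is false, so not Box (s -> (p or q)) is true.
    At s3: Box (s -> (p or q)) requires s -> (p or q) at every successor {s0, s1, s2, s6, s7}.
      s -> (p or q) fails at s2, so Box (s -> (p or q)) is false at s3.
Satisfying worlds: {s3, s4, s6, s7}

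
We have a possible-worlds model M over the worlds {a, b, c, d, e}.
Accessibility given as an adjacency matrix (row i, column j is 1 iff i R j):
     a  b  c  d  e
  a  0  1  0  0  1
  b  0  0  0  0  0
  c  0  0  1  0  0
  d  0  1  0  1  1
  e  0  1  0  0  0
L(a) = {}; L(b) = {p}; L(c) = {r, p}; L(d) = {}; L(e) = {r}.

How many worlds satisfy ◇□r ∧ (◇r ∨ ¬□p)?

3

Recall that □ψ holds at a world iff ψ holds at every accessible world, and ◇ψ holds iff ψ holds at some accessible world.
Let φ = ◇□r ∧ (◇r ∨ ¬□p). Evaluate φ at each world:
  a (successors {b, e}): φ is true.
  b (successors ∅): φ is false.
  c (successors {c}): φ is true.
  d (successors {b, d, e}): φ is true.
  e (successors {b}): φ is false.
For instance, at c:
  At c: ◇□r is true, ◇r ∨ ¬□p is true, so ◇□r ∧ (◇r ∨ ¬□p) is true.
    At c: ◇□r requires □r at some successor in {c}.
      □r holds at c, so ◇□r is true at c.
    At c: ◇r is true, ¬□p is false, so ◇r ∨ ¬□p is true.
      At c: ◇r requires r at some successor in {c}.
        r holds at c, so ◇r is true at c.
      At c: □p is true, so ¬□p is false.
Satisfying worlds: {a, c, d}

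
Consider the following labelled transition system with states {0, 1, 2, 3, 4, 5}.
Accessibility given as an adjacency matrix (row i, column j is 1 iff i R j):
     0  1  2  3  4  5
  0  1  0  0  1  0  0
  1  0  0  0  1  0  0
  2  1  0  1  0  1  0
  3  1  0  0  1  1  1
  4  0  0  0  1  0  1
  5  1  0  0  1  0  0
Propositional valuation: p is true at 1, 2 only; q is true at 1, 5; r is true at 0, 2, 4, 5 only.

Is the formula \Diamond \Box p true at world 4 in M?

No

At 4: \Diamond \Box p requires \Box p at some successor in {3, 5}.
  At 3: \Box p is false.
  At 5: \Box p is false.
So \Diamond \Box p is false at 4.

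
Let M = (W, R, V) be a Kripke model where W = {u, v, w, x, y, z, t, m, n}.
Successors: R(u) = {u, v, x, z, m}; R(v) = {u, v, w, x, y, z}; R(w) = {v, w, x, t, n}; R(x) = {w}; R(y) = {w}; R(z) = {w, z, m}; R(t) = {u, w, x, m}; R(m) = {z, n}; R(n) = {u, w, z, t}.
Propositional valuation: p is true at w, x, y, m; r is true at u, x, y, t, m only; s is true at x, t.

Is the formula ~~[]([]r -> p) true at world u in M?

At u: ~[]([]r -> p) is false, so ~~[]([]r -> p) is true.
  At u: []([]r -> p) is true, so ~[]([]r -> p) is false.
    At u: []([]r -> p) requires []r -> p at every successor {u, v, x, z, m}.
      At u: []r -> p is true.
      At v: []r -> p is true.
      At x: []r -> p is true.
      At z: []r -> p is true.
      At m: []r -> p is true.
    So []([]r -> p) is true at u.

Yes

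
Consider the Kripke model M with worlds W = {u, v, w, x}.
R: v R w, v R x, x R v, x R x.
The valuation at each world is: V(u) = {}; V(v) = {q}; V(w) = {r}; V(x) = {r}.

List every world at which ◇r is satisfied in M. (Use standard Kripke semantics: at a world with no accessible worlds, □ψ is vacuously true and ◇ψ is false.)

Recall that ◇ψ holds at a world iff ψ holds at some accessible world.
Let φ = ◇r. Evaluate φ at each world:
  u (successors ∅): φ is false.
  v (successors {w, x}): φ is true.
  w (successors ∅): φ is false.
  x (successors {v, x}): φ is true.
For instance, at x:
  At x: ◇r requires r at some successor in {v, x}.
    r holds at x, so ◇r is true at x.
Satisfying worlds: {v, x}

v, x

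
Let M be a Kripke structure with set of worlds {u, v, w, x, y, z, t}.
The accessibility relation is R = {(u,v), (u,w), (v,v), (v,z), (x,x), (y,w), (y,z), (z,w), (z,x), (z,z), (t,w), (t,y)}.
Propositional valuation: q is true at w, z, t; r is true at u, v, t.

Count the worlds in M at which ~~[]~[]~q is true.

2

Let φ = ~~[]~[]~q. Evaluate φ at each world:
  u (successors {v, w}): φ is false.
  v (successors {v, z}): φ is true.
  w (successors ∅): φ is true.
  x (successors {x}): φ is false.
  y (successors {w, z}): φ is false.
  z (successors {w, x, z}): φ is false.
  t (successors {w, y}): φ is false.
For instance, at v:
  At v: ~[]~[]~q is false, so ~~[]~[]~q is true.
    At v: []~[]~q is true, so ~[]~[]~q is false.
      At v: []~[]~q requires ~[]~q at every successor {v, z}.
        At v: ~[]~q is true.
        At z: ~[]~q is true.
      So []~[]~q is true at v.
Satisfying worlds: {v, w}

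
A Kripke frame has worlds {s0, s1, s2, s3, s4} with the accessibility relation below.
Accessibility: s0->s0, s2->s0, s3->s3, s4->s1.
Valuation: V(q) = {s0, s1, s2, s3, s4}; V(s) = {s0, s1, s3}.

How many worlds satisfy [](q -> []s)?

5

Let φ = [](q -> []s). Evaluate φ at each world:
  s0 (successors {s0}): φ is true.
  s1 (successors ∅): φ is true.
  s2 (successors {s0}): φ is true.
  s3 (successors {s3}): φ is true.
  s4 (successors {s1}): φ is true.
For instance, at s2:
  At s2: [](q -> []s) requires q -> []s at every successor {s0}.
      At s0: q is true, []s is true, so q -> []s is true.
  So [](q -> []s) is true at s2.
Satisfying worlds: {s0, s1, s2, s3, s4}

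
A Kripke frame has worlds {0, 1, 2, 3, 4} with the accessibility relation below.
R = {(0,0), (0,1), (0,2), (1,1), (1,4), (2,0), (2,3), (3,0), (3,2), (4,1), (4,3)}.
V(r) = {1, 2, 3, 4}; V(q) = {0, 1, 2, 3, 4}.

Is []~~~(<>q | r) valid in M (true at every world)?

No

Recall that []ψ holds at a world iff ψ holds at every accessible world, and <>ψ holds iff ψ holds at some accessible world.
Let φ = []~~~(<>q | r). Evaluate φ at each world:
  0 (successors {0, 1, 2}): φ is false.
  1 (successors {1, 4}): φ is false.
  2 (successors {0, 3}): φ is false.
  3 (successors {0, 2}): φ is false.
  4 (successors {1, 3}): φ is false.
Detail at 0 (counterexample):
  At 0: []~~~(<>q | r) requires ~~~(<>q | r) at every successor {0, 1, 2}.
    ~~~(<>q | r) fails at 0, so []~~~(<>q | r) is false at 0.
      At 0: ~~(<>q | r) is true, so ~~~(<>q | r) is false.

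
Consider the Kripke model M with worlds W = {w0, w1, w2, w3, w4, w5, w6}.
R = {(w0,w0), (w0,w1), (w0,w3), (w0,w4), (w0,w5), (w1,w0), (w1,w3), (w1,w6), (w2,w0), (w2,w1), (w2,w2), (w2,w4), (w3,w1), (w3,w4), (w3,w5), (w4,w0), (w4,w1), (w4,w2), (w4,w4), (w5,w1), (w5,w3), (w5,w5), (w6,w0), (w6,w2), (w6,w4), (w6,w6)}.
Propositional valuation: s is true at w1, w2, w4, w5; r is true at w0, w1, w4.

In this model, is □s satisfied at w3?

Recall that □ψ holds at a world iff ψ holds at every accessible world, and ◇ψ holds iff ψ holds at some accessible world.
At w3: □s requires s at every successor {w1, w4, w5}.
  At w1: s is true.
  At w4: s is true.
  At w5: s is true.
So □s is true at w3.

Yes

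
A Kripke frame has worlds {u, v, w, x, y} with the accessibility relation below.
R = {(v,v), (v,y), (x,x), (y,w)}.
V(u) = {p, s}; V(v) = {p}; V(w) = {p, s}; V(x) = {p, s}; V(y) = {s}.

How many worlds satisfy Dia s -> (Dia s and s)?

Let φ = Dia s -> (Dia s and s). Evaluate φ at each world:
  u (successors ∅): φ is true.
  v (successors {v, y}): φ is false.
  w (successors ∅): φ is true.
  x (successors {x}): φ is true.
  y (successors {w}): φ is true.
For instance, at y:
  At y: Dia s is true, Dia s and s is true, so Dia s -> (Dia s and s) is true.
    At y: Dia s requires s at some successor in {w}.
      s holds at w, so Dia s is true at y.
    At y: Dia s is true, s is true, so Dia s and s is true.
      At y: Dia s requires s at some successor in {w}.
        s holds at w, so Dia s is true at y.
Satisfying worlds: {u, w, x, y}

4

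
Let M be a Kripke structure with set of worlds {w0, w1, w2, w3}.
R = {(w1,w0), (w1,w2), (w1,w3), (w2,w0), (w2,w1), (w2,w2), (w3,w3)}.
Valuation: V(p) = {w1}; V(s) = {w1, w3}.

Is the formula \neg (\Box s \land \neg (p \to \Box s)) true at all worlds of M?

Yes

Let φ = \neg (\Box s \land \neg (p \to \Box s)). Evaluate φ at each world:
  w0 (successors ∅): φ is true.
  w1 (successors {w0, w2, w3}): φ is true.
  w2 (successors {w0, w1, w2}): φ is true.
  w3 (successors {w3}): φ is true.
For instance, at w3:
  At w3: \Box s \land \neg (p \to \Box s) is false, so \neg (\Box s \land \neg (p \to \Box s)) is true.
    At w3: \Box s is true, \neg (p \to \Box s) is false, so \Box s \land \neg (p \to \Box s) is false.
      At w3: \Box s requires s at every successor {w3}.
        At w3: s is true.
      So \Box s is true at w3.
      At w3: p \to \Box s is true, so \neg (p \to \Box s) is false.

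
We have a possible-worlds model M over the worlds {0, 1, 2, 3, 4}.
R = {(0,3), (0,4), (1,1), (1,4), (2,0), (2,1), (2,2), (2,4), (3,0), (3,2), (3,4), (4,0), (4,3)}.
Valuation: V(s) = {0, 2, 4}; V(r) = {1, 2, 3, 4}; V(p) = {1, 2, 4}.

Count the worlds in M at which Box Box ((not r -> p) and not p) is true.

Recall that Box ψ holds at a world iff ψ holds at every accessible world, and Dia ψ holds iff ψ holds at some accessible world.
Let φ = Box Box ((not r -> p) and not p). Evaluate φ at each world:
  0 (successors {3, 4}): φ is false.
  1 (successors {1, 4}): φ is false.
  2 (successors {0, 1, 2, 4}): φ is false.
  3 (successors {0, 2, 4}): φ is false.
  4 (successors {0, 3}): φ is false.
For instance, at 1:
  At 1: Box Box ((not r -> p) and not p) requires Box ((not r -> p) and not p) at every successor {1, 4}.
    Box ((not r -> p) and not p) fails at 1, so Box Box ((not r -> p) and not p) is false at 1.
      At 1: Box ((not r -> p) and not p) requires (not r -> p) and not p at every successor {1, 4}.
        (not r -> p) and not p fails at 1, so Box ((not r -> p) and not p) is false at 1.
Satisfying worlds: none.

0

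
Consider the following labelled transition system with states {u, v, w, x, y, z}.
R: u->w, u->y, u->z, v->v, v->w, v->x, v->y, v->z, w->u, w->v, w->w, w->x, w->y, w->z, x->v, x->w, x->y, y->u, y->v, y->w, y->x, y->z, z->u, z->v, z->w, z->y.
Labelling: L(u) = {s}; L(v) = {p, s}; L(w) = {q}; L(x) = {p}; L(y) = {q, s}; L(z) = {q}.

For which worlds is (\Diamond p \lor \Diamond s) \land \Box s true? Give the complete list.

none

Let φ = (\Diamond p \lor \Diamond s) \land \Box s. Evaluate φ at each world:
  u (successors {w, y, z}): φ is false.
  v (successors {v, w, x, y, z}): φ is false.
  w (successors {u, v, w, x, y, z}): φ is false.
  x (successors {v, w, y}): φ is false.
  y (successors {u, v, w, x, z}): φ is false.
  z (successors {u, v, w, y}): φ is false.
For instance, at u:
  At u: \Diamond p \lor \Diamond s is true, \Box s is false, so (\Diamond p \lor \Diamond s) \land \Box s is false.
    At u: \Diamond p is false, \Diamond s is true, so \Diamond p \lor \Diamond s is true.
      At u: \Diamond p requires p at some successor in {w, y, z}.
        At w: p is false.
        At y: p is false.
        At z: p is false.
      So \Diamond p is false at u.
      At u: \Diamond s requires s at some successor in {w, y, z}.
        s holds at y, so \Diamond s is true at u.
    At u: \Box s requires s at every successor {w, y, z}.
      s fails at w, so \Box s is false at u.
Satisfying worlds: none.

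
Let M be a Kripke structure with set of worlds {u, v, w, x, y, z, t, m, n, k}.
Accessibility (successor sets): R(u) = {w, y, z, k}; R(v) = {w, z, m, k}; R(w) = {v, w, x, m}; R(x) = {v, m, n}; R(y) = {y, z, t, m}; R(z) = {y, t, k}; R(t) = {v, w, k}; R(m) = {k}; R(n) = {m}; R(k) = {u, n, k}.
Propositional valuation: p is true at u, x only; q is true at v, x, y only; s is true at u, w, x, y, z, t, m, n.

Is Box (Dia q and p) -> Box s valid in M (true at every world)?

Yes

Let φ = Box (Dia q and p) -> Box s. Evaluate φ at each world:
  u (successors {w, y, z, k}): φ is true.
  v (successors {w, z, m, k}): φ is true.
  w (successors {v, w, x, m}): φ is true.
  x (successors {v, m, n}): φ is true.
  y (successors {y, z, t, m}): φ is true.
  z (successors {y, t, k}): φ is true.
  t (successors {v, w, k}): φ is true.
  m (successors {k}): φ is true.
  n (successors {m}): φ is true.
  k (successors {u, n, k}): φ is true.
For instance, at m:
  At m: Box (Dia q and p) is false, Box s is false, so Box (Dia q and p) -> Box s is true.
    At m: Box (Dia q and p) requires Dia q and p at every successor {k}.
      Dia q and p fails at k, so Box (Dia q and p) is false at m.
    At m: Box s requires s at every successor {k}.
      s fails at k, so Box s is false at m.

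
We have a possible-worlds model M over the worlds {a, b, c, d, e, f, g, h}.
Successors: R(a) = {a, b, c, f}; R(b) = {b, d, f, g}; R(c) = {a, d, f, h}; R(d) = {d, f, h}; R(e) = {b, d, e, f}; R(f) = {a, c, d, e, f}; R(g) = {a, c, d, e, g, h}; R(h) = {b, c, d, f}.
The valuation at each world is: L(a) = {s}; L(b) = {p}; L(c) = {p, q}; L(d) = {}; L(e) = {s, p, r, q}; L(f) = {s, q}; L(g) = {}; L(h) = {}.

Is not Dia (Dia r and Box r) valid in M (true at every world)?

Recall that Box ψ holds at a world iff ψ holds at every accessible world, and Dia ψ holds iff ψ holds at some accessible world.
Let φ = not Dia (Dia r and Box r). Evaluate φ at each world:
  a (successors {a, b, c, f}): φ is true.
  b (successors {b, d, f, g}): φ is true.
  c (successors {a, d, f, h}): φ is true.
  d (successors {d, f, h}): φ is true.
  e (successors {b, d, e, f}): φ is true.
  f (successors {a, c, d, e, f}): φ is true.
  g (successors {a, c, d, e, g, h}): φ is true.
  h (successors {b, c, d, f}): φ is true.
For instance, at d:
  At d: Dia (Dia r and Box r) is false, so not Dia (Dia r and Box r) is true.
    At d: Dia (Dia r and Box r) requires Dia r and Box r at some successor in {d, f, h}.
      At d: Dia r and Box r is false.
      At f: Dia r and Box r is false.
      At h: Dia r and Box r is false.
    So Dia (Dia r and Box r) is false at d.

Yes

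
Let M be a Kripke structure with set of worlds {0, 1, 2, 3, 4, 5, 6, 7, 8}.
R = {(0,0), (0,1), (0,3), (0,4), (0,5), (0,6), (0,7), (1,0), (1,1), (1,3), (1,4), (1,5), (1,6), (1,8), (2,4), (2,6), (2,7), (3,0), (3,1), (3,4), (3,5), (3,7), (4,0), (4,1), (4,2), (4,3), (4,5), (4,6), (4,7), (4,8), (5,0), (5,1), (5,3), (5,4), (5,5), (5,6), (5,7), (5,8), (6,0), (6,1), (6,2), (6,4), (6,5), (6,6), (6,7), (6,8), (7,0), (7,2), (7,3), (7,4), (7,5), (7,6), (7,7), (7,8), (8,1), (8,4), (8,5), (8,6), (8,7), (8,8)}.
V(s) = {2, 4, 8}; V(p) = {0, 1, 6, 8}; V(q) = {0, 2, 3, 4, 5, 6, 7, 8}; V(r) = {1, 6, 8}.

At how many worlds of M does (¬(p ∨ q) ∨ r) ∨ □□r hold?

Let φ = (¬(p ∨ q) ∨ r) ∨ □□r. Evaluate φ at each world:
  0 (successors {0, 1, 3, 4, 5, 6, 7}): φ is false.
  1 (successors {0, 1, 3, 4, 5, 6, 8}): φ is true.
  2 (successors {4, 6, 7}): φ is false.
  3 (successors {0, 1, 4, 5, 7}): φ is false.
  4 (successors {0, 1, 2, 3, 5, 6, 7, 8}): φ is false.
  5 (successors {0, 1, 3, 4, 5, 6, 7, 8}): φ is false.
  6 (successors {0, 1, 2, 4, 5, 6, 7, 8}): φ is true.
  7 (successors {0, 2, 3, 4, 5, 6, 7, 8}): φ is false.
  8 (successors {1, 4, 5, 6, 7, 8}): φ is true.
For instance, at 3:
  At 3: ¬(p ∨ q) ∨ r is false, □□r is false, so (¬(p ∨ q) ∨ r) ∨ □□r is false.
    At 3: □□r requires □r at every successor {0, 1, 4, 5, 7}.
      □r fails at 0, so □□r is false at 3.
Satisfying worlds: {1, 6, 8}

3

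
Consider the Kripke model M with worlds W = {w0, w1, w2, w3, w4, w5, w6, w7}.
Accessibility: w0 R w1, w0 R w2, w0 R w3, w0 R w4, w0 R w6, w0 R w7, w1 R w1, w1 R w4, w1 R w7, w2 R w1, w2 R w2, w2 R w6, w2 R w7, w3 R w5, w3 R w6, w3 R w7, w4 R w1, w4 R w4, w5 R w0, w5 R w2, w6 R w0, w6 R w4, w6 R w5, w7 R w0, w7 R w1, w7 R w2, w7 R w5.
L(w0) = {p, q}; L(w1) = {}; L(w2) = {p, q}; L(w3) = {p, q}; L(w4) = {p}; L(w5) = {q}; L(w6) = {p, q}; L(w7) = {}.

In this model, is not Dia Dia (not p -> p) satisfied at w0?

At w0: Dia Dia (not p -> p) is true, so not Dia Dia (not p -> p) is false.
  At w0: Dia Dia (not p -> p) requires Dia (not p -> p) at some successor in {w1, w2, w3, w4, w6, w7}.
    Dia (not p -> p) holds at w1, so Dia Dia (not p -> p) is true at w0.
      At w1: Dia (not p -> p) requires not p -> p at some successor in {w1, w4, w7}.
        not p -> p holds at w4, so Dia (not p -> p) is true at w1.

No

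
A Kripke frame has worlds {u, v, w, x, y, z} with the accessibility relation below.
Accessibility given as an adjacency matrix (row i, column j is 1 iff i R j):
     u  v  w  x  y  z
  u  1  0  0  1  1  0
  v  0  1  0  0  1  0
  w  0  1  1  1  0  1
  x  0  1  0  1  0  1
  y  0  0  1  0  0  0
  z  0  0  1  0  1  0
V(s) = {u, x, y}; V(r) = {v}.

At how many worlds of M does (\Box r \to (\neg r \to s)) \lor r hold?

Recall that \Box ψ holds at a world iff ψ holds at every accessible world, and \Diamond ψ holds iff ψ holds at some accessible world.
Let φ = (\Box r \to (\neg r \to s)) \lor r. Evaluate φ at each world:
  u (successors {u, x, y}): φ is true.
  v (successors {v, y}): φ is true.
  w (successors {v, w, x, z}): φ is true.
  x (successors {v, x, z}): φ is true.
  y (successors {w}): φ is true.
  z (successors {w, y}): φ is true.
For instance, at y:
  At y: \Box r \to (\neg r \to s) is true, r is false, so (\Box r \to (\neg r \to s)) \lor r is true.
    At y: \Box r is false, \neg r \to s is true, so \Box r \to (\neg r \to s) is true.
      At y: \Box r requires r at every successor {w}.
        r fails at w, so \Box r is false at y.
Satisfying worlds: {u, v, w, x, y, z}

6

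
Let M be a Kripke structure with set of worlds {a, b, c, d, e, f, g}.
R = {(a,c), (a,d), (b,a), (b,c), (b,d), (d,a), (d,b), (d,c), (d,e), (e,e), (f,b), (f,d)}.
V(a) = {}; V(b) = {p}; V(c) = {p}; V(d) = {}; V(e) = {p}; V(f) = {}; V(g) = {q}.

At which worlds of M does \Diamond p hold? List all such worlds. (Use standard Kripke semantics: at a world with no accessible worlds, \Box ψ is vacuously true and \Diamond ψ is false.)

a, b, d, e, f

Recall that \Diamond ψ holds at a world iff ψ holds at some accessible world.
Let φ = \Diamond p. Evaluate φ at each world:
  a (successors {c, d}): φ is true.
  b (successors {a, c, d}): φ is true.
  c (successors ∅): φ is false.
  d (successors {a, b, c, e}): φ is true.
  e (successors {e}): φ is true.
  f (successors {b, d}): φ is true.
  g (successors ∅): φ is false.
For instance, at a:
  At a: \Diamond p requires p at some successor in {c, d}.
    p holds at c, so \Diamond p is true at a.
Satisfying worlds: {a, b, d, e, f}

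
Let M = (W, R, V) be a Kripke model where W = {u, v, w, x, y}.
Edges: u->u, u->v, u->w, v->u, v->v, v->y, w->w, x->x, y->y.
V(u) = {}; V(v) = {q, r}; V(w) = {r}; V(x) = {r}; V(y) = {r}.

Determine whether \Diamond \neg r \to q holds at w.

Yes

Recall that \Diamond ψ holds at a world iff ψ holds at some accessible world.
At w: \Diamond \neg r is false, q is false, so \Diamond \neg r \to q is true.
  At w: \Diamond \neg r requires \neg r at some successor in {w}.
    At w: \neg r is false.
  So \Diamond \neg r is false at w.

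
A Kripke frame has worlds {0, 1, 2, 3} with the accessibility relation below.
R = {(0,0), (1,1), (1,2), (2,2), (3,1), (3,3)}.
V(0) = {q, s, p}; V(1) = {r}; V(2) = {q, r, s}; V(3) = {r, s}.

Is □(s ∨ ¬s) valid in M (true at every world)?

Let φ = □(s ∨ ¬s). Evaluate φ at each world:
  0 (successors {0}): φ is true.
  1 (successors {1, 2}): φ is true.
  2 (successors {2}): φ is true.
  3 (successors {1, 3}): φ is true.
For instance, at 0:
  At 0: □(s ∨ ¬s) requires s ∨ ¬s at every successor {0}.
    At 0: s ∨ ¬s is true.
  So □(s ∨ ¬s) is true at 0.

Yes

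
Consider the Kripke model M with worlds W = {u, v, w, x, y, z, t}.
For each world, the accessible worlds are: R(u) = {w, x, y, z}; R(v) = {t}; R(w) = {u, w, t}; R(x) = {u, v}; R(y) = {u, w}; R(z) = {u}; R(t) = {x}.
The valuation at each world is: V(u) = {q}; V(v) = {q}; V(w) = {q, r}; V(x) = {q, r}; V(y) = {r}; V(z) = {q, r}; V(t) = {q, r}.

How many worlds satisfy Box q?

Recall that Box ψ holds at a world iff ψ holds at every accessible world, and Dia ψ holds iff ψ holds at some accessible world.
Let φ = Box q. Evaluate φ at each world:
  u (successors {w, x, y, z}): φ is false.
  v (successors {t}): φ is true.
  w (successors {u, w, t}): φ is true.
  x (successors {u, v}): φ is true.
  y (successors {u, w}): φ is true.
  z (successors {u}): φ is true.
  t (successors {x}): φ is true.
For instance, at z:
  At z: Box q requires q at every successor {u}.
    At u: q is true.
  So Box q is true at z.
Satisfying worlds: {v, w, x, y, z, t}

6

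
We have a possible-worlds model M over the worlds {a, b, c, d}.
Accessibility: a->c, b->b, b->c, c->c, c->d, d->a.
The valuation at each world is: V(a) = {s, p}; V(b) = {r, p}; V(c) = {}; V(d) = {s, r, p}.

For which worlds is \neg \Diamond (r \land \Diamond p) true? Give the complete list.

a, d

Recall that \Diamond ψ holds at a world iff ψ holds at some accessible world.
Let φ = \neg \Diamond (r \land \Diamond p). Evaluate φ at each world:
  a (successors {c}): φ is true.
  b (successors {b, c}): φ is false.
  c (successors {c, d}): φ is false.
  d (successors {a}): φ is true.
For instance, at c:
  At c: \Diamond (r \land \Diamond p) is true, so \neg \Diamond (r \land \Diamond p) is false.
    At c: \Diamond (r \land \Diamond p) requires r \land \Diamond p at some successor in {c, d}.
      r \land \Diamond p holds at d, so \Diamond (r \land \Diamond p) is true at c.
Satisfying worlds: {a, d}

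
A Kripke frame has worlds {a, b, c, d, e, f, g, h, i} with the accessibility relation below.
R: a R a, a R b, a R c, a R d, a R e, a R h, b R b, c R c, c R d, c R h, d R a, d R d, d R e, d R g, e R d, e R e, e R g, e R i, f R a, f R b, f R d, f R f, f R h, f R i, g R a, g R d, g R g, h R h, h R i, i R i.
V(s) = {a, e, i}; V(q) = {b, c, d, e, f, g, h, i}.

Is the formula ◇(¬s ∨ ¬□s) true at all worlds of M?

Recall that □ψ holds at a world iff ψ holds at every accessible world, and ◇ψ holds iff ψ holds at some accessible world.
Let φ = ◇(¬s ∨ ¬□s). Evaluate φ at each world:
  a (successors {a, b, c, d, e, h}): φ is true.
  b (successors {b}): φ is true.
  c (successors {c, d, h}): φ is true.
  d (successors {a, d, e, g}): φ is true.
  e (successors {d, e, g, i}): φ is true.
  f (successors {a, b, d, f, h, i}): φ is true.
  g (successors {a, d, g}): φ is true.
  h (successors {h, i}): φ is true.
  i (successors {i}): φ is false.
Detail at i (counterexample):
  At i: ◇(¬s ∨ ¬□s) requires ¬s ∨ ¬□s at some successor in {i}.
    At i: ¬s ∨ ¬□s is false.
  So ◇(¬s ∨ ¬□s) is false at i.

No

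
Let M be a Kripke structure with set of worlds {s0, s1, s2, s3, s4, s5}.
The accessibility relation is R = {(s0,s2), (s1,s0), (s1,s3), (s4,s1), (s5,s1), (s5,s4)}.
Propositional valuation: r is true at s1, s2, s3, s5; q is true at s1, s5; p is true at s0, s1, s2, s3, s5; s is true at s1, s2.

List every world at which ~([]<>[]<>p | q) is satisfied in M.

Let φ = ~([]<>[]<>p | q). Evaluate φ at each world:
  s0 (successors {s2}): φ is true.
  s1 (successors {s0, s3}): φ is false.
  s2 (successors ∅): φ is false.
  s3 (successors ∅): φ is false.
  s4 (successors {s1}): φ is false.
  s5 (successors {s1, s4}): φ is false.
For instance, at s5:
  At s5: []<>[]<>p | q is true, so ~([]<>[]<>p | q) is false.
    At s5: []<>[]<>p is false, q is true, so []<>[]<>p | q is true.
      At s5: []<>[]<>p requires <>[]<>p at every successor {s1, s4}.
        <>[]<>p fails at s4, so []<>[]<>p is false at s5.
Satisfying worlds: {s0}

s0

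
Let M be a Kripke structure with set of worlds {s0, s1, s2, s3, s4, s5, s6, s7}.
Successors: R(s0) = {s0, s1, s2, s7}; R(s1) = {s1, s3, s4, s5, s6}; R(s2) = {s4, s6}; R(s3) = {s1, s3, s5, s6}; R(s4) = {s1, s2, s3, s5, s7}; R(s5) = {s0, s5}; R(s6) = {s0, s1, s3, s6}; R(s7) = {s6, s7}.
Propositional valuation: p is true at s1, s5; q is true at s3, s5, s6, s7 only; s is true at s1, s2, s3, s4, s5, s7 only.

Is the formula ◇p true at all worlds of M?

Recall that ◇ψ holds at a world iff ψ holds at some accessible world.
Let φ = ◇p. Evaluate φ at each world:
  s0 (successors {s0, s1, s2, s7}): φ is true.
  s1 (successors {s1, s3, s4, s5, s6}): φ is true.
  s2 (successors {s4, s6}): φ is false.
  s3 (successors {s1, s3, s5, s6}): φ is true.
  s4 (successors {s1, s2, s3, s5, s7}): φ is true.
  s5 (successors {s0, s5}): φ is true.
  s6 (successors {s0, s1, s3, s6}): φ is true.
  s7 (successors {s6, s7}): φ is false.
Detail at s2 (counterexample):
  At s2: ◇p requires p at some successor in {s4, s6}.
    At s4: p is false.
    At s6: p is false.
  So ◇p is false at s2.

No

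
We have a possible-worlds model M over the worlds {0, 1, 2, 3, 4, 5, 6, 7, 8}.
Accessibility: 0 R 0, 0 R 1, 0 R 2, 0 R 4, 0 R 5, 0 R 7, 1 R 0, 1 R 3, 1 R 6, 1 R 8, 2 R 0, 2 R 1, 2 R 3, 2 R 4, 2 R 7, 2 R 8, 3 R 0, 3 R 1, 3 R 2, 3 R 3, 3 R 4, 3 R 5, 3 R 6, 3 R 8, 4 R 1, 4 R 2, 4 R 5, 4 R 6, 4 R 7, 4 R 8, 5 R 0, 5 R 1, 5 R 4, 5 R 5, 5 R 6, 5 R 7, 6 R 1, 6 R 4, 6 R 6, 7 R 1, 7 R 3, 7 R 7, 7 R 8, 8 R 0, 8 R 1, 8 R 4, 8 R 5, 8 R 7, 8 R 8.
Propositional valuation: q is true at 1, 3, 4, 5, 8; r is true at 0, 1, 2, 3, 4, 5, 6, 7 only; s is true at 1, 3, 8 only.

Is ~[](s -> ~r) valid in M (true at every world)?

Yes

Recall that []ψ holds at a world iff ψ holds at every accessible world, and <>ψ holds iff ψ holds at some accessible world.
Let φ = ~[](s -> ~r). Evaluate φ at each world:
  0 (successors {0, 1, 2, 4, 5, 7}): φ is true.
  1 (successors {0, 3, 6, 8}): φ is true.
  2 (successors {0, 1, 3, 4, 7, 8}): φ is true.
  3 (successors {0, 1, 2, 3, 4, 5, 6, 8}): φ is true.
  4 (successors {1, 2, 5, 6, 7, 8}): φ is true.
  5 (successors {0, 1, 4, 5, 6, 7}): φ is true.
  6 (successors {1, 4, 6}): φ is true.
  7 (successors {1, 3, 7, 8}): φ is true.
  8 (successors {0, 1, 4, 5, 7, 8}): φ is true.
For instance, at 2:
  At 2: [](s -> ~r) is false, so ~[](s -> ~r) is true.
    At 2: [](s -> ~r) requires s -> ~r at every successor {0, 1, 3, 4, 7, 8}.
      s -> ~r fails at 1, so [](s -> ~r) is false at 2.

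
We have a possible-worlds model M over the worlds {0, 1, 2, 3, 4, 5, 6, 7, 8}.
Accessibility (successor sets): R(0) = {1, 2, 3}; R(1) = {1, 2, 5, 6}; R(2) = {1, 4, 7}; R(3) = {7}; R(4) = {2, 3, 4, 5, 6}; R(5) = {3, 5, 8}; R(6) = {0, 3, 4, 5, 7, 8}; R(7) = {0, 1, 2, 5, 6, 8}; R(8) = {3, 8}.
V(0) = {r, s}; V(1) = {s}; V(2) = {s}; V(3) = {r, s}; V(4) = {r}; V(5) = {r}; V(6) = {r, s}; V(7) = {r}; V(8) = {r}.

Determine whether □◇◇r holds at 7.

At 7: □◇◇r requires ◇◇r at every successor {0, 1, 2, 5, 6, 8}.
  At 0: ◇◇r is true.
  At 1: ◇◇r is true.
  At 2: ◇◇r is true.
  At 5: ◇◇r is true.
  At 6: ◇◇r is true.
  At 8: ◇◇r is true.
So □◇◇r is true at 7.

Yes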